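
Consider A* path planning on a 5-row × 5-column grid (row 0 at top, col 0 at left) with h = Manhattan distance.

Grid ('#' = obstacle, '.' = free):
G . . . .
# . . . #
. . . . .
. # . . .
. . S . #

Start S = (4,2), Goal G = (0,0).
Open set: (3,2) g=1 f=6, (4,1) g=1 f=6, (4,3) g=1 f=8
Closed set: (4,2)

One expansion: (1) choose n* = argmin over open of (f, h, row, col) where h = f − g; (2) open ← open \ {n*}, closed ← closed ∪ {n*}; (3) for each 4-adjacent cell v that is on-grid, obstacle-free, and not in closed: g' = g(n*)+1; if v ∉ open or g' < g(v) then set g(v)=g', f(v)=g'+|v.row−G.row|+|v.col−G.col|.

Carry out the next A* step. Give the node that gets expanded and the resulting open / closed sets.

step 1: expand (3,2) (f=6, h=5) → closed; open now [(2,2) g=2 f=6, (3,3) g=2 f=8, (4,1) g=1 f=6, (4,3) g=1 f=8]

expanded=(3,2); open=[(2,2) g=2 f=6, (3,3) g=2 f=8, (4,1) g=1 f=6, (4,3) g=1 f=8]; closed=[(3,2), (4,2)]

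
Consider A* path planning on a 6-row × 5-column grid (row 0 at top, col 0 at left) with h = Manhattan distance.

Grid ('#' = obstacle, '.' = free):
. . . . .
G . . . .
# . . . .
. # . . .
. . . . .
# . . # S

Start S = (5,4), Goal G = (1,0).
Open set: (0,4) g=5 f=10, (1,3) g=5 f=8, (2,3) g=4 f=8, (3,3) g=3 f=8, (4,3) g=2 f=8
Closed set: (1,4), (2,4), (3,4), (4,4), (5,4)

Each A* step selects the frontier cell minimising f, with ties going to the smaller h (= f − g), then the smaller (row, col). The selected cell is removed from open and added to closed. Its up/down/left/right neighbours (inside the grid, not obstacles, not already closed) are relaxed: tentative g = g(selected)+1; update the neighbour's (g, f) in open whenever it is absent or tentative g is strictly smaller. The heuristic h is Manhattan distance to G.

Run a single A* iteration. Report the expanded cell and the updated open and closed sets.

expanded=(1,3); open=[(0,3) g=6 f=10, (0,4) g=5 f=10, (1,2) g=6 f=8, (2,3) g=4 f=8, (3,3) g=3 f=8, (4,3) g=2 f=8]; closed=[(1,3), (1,4), (2,4), (3,4), (4,4), (5,4)]

step 1: expand (1,3) (f=8, h=3) → closed; open now [(0,3) g=6 f=10, (0,4) g=5 f=10, (1,2) g=6 f=8, (2,3) g=4 f=8, (3,3) g=3 f=8, (4,3) g=2 f=8]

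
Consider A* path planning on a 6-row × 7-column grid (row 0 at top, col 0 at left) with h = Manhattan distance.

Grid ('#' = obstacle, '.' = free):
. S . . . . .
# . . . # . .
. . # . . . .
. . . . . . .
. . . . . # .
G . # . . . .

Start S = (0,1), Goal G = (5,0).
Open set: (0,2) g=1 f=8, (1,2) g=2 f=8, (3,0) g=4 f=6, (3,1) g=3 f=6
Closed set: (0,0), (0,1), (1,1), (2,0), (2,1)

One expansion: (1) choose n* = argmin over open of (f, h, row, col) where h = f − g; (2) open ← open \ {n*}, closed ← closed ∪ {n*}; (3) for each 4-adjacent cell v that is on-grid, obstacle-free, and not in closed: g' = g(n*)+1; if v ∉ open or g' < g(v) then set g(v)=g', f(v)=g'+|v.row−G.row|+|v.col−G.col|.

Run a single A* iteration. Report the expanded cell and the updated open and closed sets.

step 1: expand (3,0) (f=6, h=2) → closed; open now [(0,2) g=1 f=8, (1,2) g=2 f=8, (3,1) g=3 f=6, (4,0) g=5 f=6]

expanded=(3,0); open=[(0,2) g=1 f=8, (1,2) g=2 f=8, (3,1) g=3 f=6, (4,0) g=5 f=6]; closed=[(0,0), (0,1), (1,1), (2,0), (2,1), (3,0)]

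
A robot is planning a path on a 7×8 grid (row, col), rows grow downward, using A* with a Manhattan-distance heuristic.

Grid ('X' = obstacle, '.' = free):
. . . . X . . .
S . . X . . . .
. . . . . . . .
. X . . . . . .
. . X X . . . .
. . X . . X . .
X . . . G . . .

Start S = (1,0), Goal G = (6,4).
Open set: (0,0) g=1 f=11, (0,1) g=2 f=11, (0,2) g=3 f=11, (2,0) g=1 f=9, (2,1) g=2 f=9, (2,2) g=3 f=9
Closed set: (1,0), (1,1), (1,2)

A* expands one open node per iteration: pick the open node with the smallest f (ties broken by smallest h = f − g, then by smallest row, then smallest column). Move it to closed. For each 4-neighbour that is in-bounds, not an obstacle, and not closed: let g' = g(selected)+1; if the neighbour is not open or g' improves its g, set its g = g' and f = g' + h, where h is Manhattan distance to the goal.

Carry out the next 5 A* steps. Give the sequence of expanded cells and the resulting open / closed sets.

order=[(2,2) → (2,3) → (2,4) → (3,4) → (4,4)]; open=[(0,0) g=1 f=11, (0,1) g=2 f=11, (0,2) g=3 f=11, (1,4) g=6 f=11, (2,0) g=1 f=9, (2,1) g=2 f=9, (2,5) g=6 f=11, (3,2) g=4 f=9, (3,3) g=5 f=9, (3,5) g=7 f=11, (4,5) g=8 f=11, (5,4) g=8 f=9]; closed=[(1,0), (1,1), (1,2), (2,2), (2,3), (2,4), (3,4), (4,4)]

step 1: expand (2,2) (f=9, h=6) → closed; open now [(0,0) g=1 f=11, (0,1) g=2 f=11, (0,2) g=3 f=11, (2,0) g=1 f=9, (2,1) g=2 f=9, (2,3) g=4 f=9, (3,2) g=4 f=9]
step 2: expand (2,3) (f=9, h=5) → closed; open now [(0,0) g=1 f=11, (0,1) g=2 f=11, (0,2) g=3 f=11, (2,0) g=1 f=9, (2,1) g=2 f=9, (2,4) g=5 f=9, (3,2) g=4 f=9, (3,3) g=5 f=9]
step 3: expand (2,4) (f=9, h=4) → closed; open now [(0,0) g=1 f=11, (0,1) g=2 f=11, (0,2) g=3 f=11, (1,4) g=6 f=11, (2,0) g=1 f=9, (2,1) g=2 f=9, (2,5) g=6 f=11, (3,2) g=4 f=9, (3,3) g=5 f=9, (3,4) g=6 f=9]
step 4: expand (3,4) (f=9, h=3) → closed; open now [(0,0) g=1 f=11, (0,1) g=2 f=11, (0,2) g=3 f=11, (1,4) g=6 f=11, (2,0) g=1 f=9, (2,1) g=2 f=9, (2,5) g=6 f=11, (3,2) g=4 f=9, (3,3) g=5 f=9, (3,5) g=7 f=11, (4,4) g=7 f=9]
step 5: expand (4,4) (f=9, h=2) → closed; open now [(0,0) g=1 f=11, (0,1) g=2 f=11, (0,2) g=3 f=11, (1,4) g=6 f=11, (2,0) g=1 f=9, (2,1) g=2 f=9, (2,5) g=6 f=11, (3,2) g=4 f=9, (3,3) g=5 f=9, (3,5) g=7 f=11, (4,5) g=8 f=11, (5,4) g=8 f=9]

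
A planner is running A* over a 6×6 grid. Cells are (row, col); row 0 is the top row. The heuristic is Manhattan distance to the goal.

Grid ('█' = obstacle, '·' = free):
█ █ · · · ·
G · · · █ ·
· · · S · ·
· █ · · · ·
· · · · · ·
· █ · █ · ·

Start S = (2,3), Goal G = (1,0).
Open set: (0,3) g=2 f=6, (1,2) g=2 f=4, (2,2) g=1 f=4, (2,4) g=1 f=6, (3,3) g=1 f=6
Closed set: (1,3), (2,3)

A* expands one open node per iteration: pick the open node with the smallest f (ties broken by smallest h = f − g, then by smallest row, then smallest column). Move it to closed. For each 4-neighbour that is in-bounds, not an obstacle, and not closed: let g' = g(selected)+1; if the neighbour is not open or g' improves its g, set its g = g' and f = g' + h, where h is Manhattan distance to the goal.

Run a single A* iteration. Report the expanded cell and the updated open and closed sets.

expanded=(1,2); open=[(0,2) g=3 f=6, (0,3) g=2 f=6, (1,1) g=3 f=4, (2,2) g=1 f=4, (2,4) g=1 f=6, (3,3) g=1 f=6]; closed=[(1,2), (1,3), (2,3)]

step 1: expand (1,2) (f=4, h=2) → closed; open now [(0,2) g=3 f=6, (0,3) g=2 f=6, (1,1) g=3 f=4, (2,2) g=1 f=4, (2,4) g=1 f=6, (3,3) g=1 f=6]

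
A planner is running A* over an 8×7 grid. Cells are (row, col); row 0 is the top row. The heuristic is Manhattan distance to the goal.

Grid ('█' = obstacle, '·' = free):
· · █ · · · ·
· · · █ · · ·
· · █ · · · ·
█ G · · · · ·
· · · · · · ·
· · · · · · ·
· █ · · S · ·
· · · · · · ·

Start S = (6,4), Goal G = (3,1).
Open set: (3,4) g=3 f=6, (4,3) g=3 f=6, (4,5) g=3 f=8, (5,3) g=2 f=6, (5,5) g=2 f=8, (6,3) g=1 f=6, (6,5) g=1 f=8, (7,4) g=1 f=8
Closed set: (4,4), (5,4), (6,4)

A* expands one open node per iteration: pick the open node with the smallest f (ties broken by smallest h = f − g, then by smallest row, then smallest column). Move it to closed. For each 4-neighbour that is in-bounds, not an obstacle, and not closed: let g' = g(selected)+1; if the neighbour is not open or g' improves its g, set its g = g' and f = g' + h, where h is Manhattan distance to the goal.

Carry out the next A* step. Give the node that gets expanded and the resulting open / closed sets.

expanded=(3,4); open=[(2,4) g=4 f=8, (3,3) g=4 f=6, (3,5) g=4 f=8, (4,3) g=3 f=6, (4,5) g=3 f=8, (5,3) g=2 f=6, (5,5) g=2 f=8, (6,3) g=1 f=6, (6,5) g=1 f=8, (7,4) g=1 f=8]; closed=[(3,4), (4,4), (5,4), (6,4)]

step 1: expand (3,4) (f=6, h=3) → closed; open now [(2,4) g=4 f=8, (3,3) g=4 f=6, (3,5) g=4 f=8, (4,3) g=3 f=6, (4,5) g=3 f=8, (5,3) g=2 f=6, (5,5) g=2 f=8, (6,3) g=1 f=6, (6,5) g=1 f=8, (7,4) g=1 f=8]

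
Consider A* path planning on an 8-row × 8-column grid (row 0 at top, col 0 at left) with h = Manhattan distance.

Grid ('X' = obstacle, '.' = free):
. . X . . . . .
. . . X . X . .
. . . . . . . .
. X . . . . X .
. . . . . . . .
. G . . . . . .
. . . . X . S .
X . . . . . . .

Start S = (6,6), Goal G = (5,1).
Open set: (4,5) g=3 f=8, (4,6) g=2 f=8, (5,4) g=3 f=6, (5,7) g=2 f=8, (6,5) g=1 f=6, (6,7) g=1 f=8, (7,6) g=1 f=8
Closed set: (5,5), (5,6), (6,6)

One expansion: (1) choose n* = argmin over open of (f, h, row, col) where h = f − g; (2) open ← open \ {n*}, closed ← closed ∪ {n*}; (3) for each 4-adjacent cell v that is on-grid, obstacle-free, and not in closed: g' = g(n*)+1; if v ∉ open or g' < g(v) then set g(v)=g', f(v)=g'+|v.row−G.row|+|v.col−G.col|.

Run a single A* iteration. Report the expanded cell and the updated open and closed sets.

expanded=(5,4); open=[(4,4) g=4 f=8, (4,5) g=3 f=8, (4,6) g=2 f=8, (5,3) g=4 f=6, (5,7) g=2 f=8, (6,5) g=1 f=6, (6,7) g=1 f=8, (7,6) g=1 f=8]; closed=[(5,4), (5,5), (5,6), (6,6)]

step 1: expand (5,4) (f=6, h=3) → closed; open now [(4,4) g=4 f=8, (4,5) g=3 f=8, (4,6) g=2 f=8, (5,3) g=4 f=6, (5,7) g=2 f=8, (6,5) g=1 f=6, (6,7) g=1 f=8, (7,6) g=1 f=8]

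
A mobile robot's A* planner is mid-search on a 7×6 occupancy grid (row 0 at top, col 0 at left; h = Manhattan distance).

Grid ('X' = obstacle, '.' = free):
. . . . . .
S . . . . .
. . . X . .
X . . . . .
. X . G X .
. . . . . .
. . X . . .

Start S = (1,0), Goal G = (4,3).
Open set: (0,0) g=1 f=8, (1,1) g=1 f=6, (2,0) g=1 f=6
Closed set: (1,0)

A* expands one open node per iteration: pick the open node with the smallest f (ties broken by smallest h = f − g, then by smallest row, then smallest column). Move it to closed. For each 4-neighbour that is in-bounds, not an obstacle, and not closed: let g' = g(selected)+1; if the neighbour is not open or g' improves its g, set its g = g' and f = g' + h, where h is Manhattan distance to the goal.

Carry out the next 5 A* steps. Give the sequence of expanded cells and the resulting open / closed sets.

order=[(1,1) → (1,2) → (1,3) → (2,2) → (3,2)]; open=[(0,0) g=1 f=8, (0,1) g=2 f=8, (0,2) g=3 f=8, (0,3) g=4 f=8, (1,4) g=4 f=8, (2,0) g=1 f=6, (2,1) g=2 f=6, (3,1) g=5 f=8, (3,3) g=5 f=6, (4,2) g=5 f=6]; closed=[(1,0), (1,1), (1,2), (1,3), (2,2), (3,2)]

step 1: expand (1,1) (f=6, h=5) → closed; open now [(0,0) g=1 f=8, (0,1) g=2 f=8, (1,2) g=2 f=6, (2,0) g=1 f=6, (2,1) g=2 f=6]
step 2: expand (1,2) (f=6, h=4) → closed; open now [(0,0) g=1 f=8, (0,1) g=2 f=8, (0,2) g=3 f=8, (1,3) g=3 f=6, (2,0) g=1 f=6, (2,1) g=2 f=6, (2,2) g=3 f=6]
step 3: expand (1,3) (f=6, h=3) → closed; open now [(0,0) g=1 f=8, (0,1) g=2 f=8, (0,2) g=3 f=8, (0,3) g=4 f=8, (1,4) g=4 f=8, (2,0) g=1 f=6, (2,1) g=2 f=6, (2,2) g=3 f=6]
step 4: expand (2,2) (f=6, h=3) → closed; open now [(0,0) g=1 f=8, (0,1) g=2 f=8, (0,2) g=3 f=8, (0,3) g=4 f=8, (1,4) g=4 f=8, (2,0) g=1 f=6, (2,1) g=2 f=6, (3,2) g=4 f=6]
step 5: expand (3,2) (f=6, h=2) → closed; open now [(0,0) g=1 f=8, (0,1) g=2 f=8, (0,2) g=3 f=8, (0,3) g=4 f=8, (1,4) g=4 f=8, (2,0) g=1 f=6, (2,1) g=2 f=6, (3,1) g=5 f=8, (3,3) g=5 f=6, (4,2) g=5 f=6]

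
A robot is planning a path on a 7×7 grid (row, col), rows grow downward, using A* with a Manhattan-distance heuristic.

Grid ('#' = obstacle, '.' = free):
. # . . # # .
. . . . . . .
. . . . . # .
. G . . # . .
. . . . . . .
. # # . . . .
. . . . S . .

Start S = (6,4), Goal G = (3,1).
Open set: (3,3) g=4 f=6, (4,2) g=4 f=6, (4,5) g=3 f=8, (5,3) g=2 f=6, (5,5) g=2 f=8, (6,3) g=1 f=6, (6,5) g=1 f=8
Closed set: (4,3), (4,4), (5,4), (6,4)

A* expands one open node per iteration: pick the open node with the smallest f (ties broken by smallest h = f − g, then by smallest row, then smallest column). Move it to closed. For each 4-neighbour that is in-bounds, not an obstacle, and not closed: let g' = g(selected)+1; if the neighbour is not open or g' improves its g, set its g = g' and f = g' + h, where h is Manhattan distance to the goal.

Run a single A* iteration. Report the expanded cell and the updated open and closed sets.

step 1: expand (3,3) (f=6, h=2) → closed; open now [(2,3) g=5 f=8, (3,2) g=5 f=6, (4,2) g=4 f=6, (4,5) g=3 f=8, (5,3) g=2 f=6, (5,5) g=2 f=8, (6,3) g=1 f=6, (6,5) g=1 f=8]

expanded=(3,3); open=[(2,3) g=5 f=8, (3,2) g=5 f=6, (4,2) g=4 f=6, (4,5) g=3 f=8, (5,3) g=2 f=6, (5,5) g=2 f=8, (6,3) g=1 f=6, (6,5) g=1 f=8]; closed=[(3,3), (4,3), (4,4), (5,4), (6,4)]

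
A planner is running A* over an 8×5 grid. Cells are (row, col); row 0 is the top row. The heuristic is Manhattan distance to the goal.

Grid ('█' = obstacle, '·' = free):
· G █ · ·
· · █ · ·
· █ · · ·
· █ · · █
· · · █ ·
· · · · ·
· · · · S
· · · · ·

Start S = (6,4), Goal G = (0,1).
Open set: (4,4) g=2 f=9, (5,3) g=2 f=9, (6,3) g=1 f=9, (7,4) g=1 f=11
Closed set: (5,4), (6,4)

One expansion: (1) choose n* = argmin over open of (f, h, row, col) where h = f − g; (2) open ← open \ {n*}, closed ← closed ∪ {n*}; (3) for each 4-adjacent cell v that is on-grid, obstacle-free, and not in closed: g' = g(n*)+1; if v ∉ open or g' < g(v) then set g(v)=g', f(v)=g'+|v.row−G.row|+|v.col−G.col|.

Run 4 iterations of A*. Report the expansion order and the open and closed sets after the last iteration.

step 1: expand (4,4) (f=9, h=7) → closed; open now [(5,3) g=2 f=9, (6,3) g=1 f=9, (7,4) g=1 f=11]
step 2: expand (5,3) (f=9, h=7) → closed; open now [(5,2) g=3 f=9, (6,3) g=1 f=9, (7,4) g=1 f=11]
step 3: expand (5,2) (f=9, h=6) → closed; open now [(4,2) g=4 f=9, (5,1) g=4 f=9, (6,2) g=4 f=11, (6,3) g=1 f=9, (7,4) g=1 f=11]
step 4: expand (4,2) (f=9, h=5) → closed; open now [(3,2) g=5 f=9, (4,1) g=5 f=9, (5,1) g=4 f=9, (6,2) g=4 f=11, (6,3) g=1 f=9, (7,4) g=1 f=11]

order=[(4,4) → (5,3) → (5,2) → (4,2)]; open=[(3,2) g=5 f=9, (4,1) g=5 f=9, (5,1) g=4 f=9, (6,2) g=4 f=11, (6,3) g=1 f=9, (7,4) g=1 f=11]; closed=[(4,2), (4,4), (5,2), (5,3), (5,4), (6,4)]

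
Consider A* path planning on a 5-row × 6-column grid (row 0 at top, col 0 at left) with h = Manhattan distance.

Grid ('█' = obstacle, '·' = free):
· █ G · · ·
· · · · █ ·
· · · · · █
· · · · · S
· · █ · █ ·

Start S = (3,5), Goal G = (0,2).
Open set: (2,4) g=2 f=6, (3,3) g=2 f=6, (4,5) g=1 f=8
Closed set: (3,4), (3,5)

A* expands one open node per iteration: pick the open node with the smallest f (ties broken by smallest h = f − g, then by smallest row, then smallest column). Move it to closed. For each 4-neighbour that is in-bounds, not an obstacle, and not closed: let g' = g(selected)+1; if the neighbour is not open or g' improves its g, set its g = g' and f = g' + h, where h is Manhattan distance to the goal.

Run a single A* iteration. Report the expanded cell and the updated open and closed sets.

step 1: expand (2,4) (f=6, h=4) → closed; open now [(2,3) g=3 f=6, (3,3) g=2 f=6, (4,5) g=1 f=8]

expanded=(2,4); open=[(2,3) g=3 f=6, (3,3) g=2 f=6, (4,5) g=1 f=8]; closed=[(2,4), (3,4), (3,5)]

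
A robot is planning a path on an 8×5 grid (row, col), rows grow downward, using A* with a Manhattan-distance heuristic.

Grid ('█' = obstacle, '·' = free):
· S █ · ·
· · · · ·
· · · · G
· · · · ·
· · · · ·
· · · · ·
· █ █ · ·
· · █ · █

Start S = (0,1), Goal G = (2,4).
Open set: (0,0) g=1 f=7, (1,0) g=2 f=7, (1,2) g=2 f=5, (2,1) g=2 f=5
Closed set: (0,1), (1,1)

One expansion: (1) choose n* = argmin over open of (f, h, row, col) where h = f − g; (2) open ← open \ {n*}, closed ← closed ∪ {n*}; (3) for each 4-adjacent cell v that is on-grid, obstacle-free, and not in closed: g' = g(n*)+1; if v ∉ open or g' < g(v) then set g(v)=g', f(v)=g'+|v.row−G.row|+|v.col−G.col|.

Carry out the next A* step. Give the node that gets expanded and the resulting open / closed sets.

expanded=(1,2); open=[(0,0) g=1 f=7, (1,0) g=2 f=7, (1,3) g=3 f=5, (2,1) g=2 f=5, (2,2) g=3 f=5]; closed=[(0,1), (1,1), (1,2)]

step 1: expand (1,2) (f=5, h=3) → closed; open now [(0,0) g=1 f=7, (1,0) g=2 f=7, (1,3) g=3 f=5, (2,1) g=2 f=5, (2,2) g=3 f=5]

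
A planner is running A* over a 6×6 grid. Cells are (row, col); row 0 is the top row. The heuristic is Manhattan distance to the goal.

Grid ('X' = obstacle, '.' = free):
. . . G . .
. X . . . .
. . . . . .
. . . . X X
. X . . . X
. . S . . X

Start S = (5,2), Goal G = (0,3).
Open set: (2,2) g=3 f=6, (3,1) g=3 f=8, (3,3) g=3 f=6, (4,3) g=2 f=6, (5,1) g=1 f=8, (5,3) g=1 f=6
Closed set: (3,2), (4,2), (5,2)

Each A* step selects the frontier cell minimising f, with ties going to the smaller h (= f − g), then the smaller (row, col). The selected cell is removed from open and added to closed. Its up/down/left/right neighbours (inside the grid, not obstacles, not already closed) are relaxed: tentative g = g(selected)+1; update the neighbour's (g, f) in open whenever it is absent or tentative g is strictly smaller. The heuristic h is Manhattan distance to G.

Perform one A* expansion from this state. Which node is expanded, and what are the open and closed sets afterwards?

step 1: expand (2,2) (f=6, h=3) → closed; open now [(1,2) g=4 f=6, (2,1) g=4 f=8, (2,3) g=4 f=6, (3,1) g=3 f=8, (3,3) g=3 f=6, (4,3) g=2 f=6, (5,1) g=1 f=8, (5,3) g=1 f=6]

expanded=(2,2); open=[(1,2) g=4 f=6, (2,1) g=4 f=8, (2,3) g=4 f=6, (3,1) g=3 f=8, (3,3) g=3 f=6, (4,3) g=2 f=6, (5,1) g=1 f=8, (5,3) g=1 f=6]; closed=[(2,2), (3,2), (4,2), (5,2)]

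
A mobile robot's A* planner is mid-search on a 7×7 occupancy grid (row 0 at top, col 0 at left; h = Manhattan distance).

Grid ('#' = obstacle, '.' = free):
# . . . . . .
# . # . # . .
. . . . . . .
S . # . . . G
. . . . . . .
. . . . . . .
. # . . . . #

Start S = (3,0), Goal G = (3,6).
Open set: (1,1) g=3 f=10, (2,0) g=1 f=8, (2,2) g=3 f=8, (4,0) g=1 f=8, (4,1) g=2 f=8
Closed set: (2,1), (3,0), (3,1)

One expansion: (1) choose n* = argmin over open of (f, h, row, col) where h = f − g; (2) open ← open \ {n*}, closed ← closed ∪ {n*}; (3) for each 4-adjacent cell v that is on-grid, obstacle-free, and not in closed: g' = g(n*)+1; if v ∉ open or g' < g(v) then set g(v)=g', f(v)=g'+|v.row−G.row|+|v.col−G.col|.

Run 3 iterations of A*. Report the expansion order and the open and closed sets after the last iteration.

step 1: expand (2,2) (f=8, h=5) → closed; open now [(1,1) g=3 f=10, (2,0) g=1 f=8, (2,3) g=4 f=8, (4,0) g=1 f=8, (4,1) g=2 f=8]
step 2: expand (2,3) (f=8, h=4) → closed; open now [(1,1) g=3 f=10, (1,3) g=5 f=10, (2,0) g=1 f=8, (2,4) g=5 f=8, (3,3) g=5 f=8, (4,0) g=1 f=8, (4,1) g=2 f=8]
step 3: expand (2,4) (f=8, h=3) → closed; open now [(1,1) g=3 f=10, (1,3) g=5 f=10, (2,0) g=1 f=8, (2,5) g=6 f=8, (3,3) g=5 f=8, (3,4) g=6 f=8, (4,0) g=1 f=8, (4,1) g=2 f=8]

order=[(2,2) → (2,3) → (2,4)]; open=[(1,1) g=3 f=10, (1,3) g=5 f=10, (2,0) g=1 f=8, (2,5) g=6 f=8, (3,3) g=5 f=8, (3,4) g=6 f=8, (4,0) g=1 f=8, (4,1) g=2 f=8]; closed=[(2,1), (2,2), (2,3), (2,4), (3,0), (3,1)]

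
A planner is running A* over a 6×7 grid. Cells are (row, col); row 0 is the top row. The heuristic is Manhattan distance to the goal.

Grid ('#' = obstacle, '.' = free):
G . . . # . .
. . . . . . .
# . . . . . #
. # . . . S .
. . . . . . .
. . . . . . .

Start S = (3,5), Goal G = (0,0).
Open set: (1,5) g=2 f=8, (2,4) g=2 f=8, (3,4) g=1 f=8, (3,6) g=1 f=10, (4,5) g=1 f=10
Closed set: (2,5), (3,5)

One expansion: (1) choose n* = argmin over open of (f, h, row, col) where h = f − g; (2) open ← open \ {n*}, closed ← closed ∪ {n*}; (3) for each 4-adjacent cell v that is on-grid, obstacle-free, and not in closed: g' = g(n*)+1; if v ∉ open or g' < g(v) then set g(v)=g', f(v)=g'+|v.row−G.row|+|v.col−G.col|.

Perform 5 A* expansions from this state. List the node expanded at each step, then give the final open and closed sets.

step 1: expand (1,5) (f=8, h=6) → closed; open now [(0,5) g=3 f=8, (1,4) g=3 f=8, (1,6) g=3 f=10, (2,4) g=2 f=8, (3,4) g=1 f=8, (3,6) g=1 f=10, (4,5) g=1 f=10]
step 2: expand (0,5) (f=8, h=5) → closed; open now [(0,6) g=4 f=10, (1,4) g=3 f=8, (1,6) g=3 f=10, (2,4) g=2 f=8, (3,4) g=1 f=8, (3,6) g=1 f=10, (4,5) g=1 f=10]
step 3: expand (1,4) (f=8, h=5) → closed; open now [(0,6) g=4 f=10, (1,3) g=4 f=8, (1,6) g=3 f=10, (2,4) g=2 f=8, (3,4) g=1 f=8, (3,6) g=1 f=10, (4,5) g=1 f=10]
step 4: expand (1,3) (f=8, h=4) → closed; open now [(0,3) g=5 f=8, (0,6) g=4 f=10, (1,2) g=5 f=8, (1,6) g=3 f=10, (2,3) g=5 f=10, (2,4) g=2 f=8, (3,4) g=1 f=8, (3,6) g=1 f=10, (4,5) g=1 f=10]
step 5: expand (0,3) (f=8, h=3) → closed; open now [(0,2) g=6 f=8, (0,6) g=4 f=10, (1,2) g=5 f=8, (1,6) g=3 f=10, (2,3) g=5 f=10, (2,4) g=2 f=8, (3,4) g=1 f=8, (3,6) g=1 f=10, (4,5) g=1 f=10]

order=[(1,5) → (0,5) → (1,4) → (1,3) → (0,3)]; open=[(0,2) g=6 f=8, (0,6) g=4 f=10, (1,2) g=5 f=8, (1,6) g=3 f=10, (2,3) g=5 f=10, (2,4) g=2 f=8, (3,4) g=1 f=8, (3,6) g=1 f=10, (4,5) g=1 f=10]; closed=[(0,3), (0,5), (1,3), (1,4), (1,5), (2,5), (3,5)]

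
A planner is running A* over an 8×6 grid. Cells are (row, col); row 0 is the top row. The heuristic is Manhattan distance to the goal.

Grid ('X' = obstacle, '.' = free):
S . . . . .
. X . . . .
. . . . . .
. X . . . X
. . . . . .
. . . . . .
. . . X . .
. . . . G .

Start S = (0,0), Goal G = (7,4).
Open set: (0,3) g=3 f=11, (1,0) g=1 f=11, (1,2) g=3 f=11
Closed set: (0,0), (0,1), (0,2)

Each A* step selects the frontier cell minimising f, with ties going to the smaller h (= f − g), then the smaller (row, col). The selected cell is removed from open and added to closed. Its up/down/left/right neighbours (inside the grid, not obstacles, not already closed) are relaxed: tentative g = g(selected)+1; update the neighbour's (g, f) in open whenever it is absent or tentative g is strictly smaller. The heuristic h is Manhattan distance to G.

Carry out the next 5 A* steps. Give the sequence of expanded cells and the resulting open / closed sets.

order=[(0,3) → (0,4) → (1,4) → (2,4) → (3,4)]; open=[(0,5) g=5 f=13, (1,0) g=1 f=11, (1,2) g=3 f=11, (1,3) g=4 f=11, (1,5) g=6 f=13, (2,3) g=7 f=13, (2,5) g=7 f=13, (3,3) g=8 f=13, (4,4) g=8 f=11]; closed=[(0,0), (0,1), (0,2), (0,3), (0,4), (1,4), (2,4), (3,4)]

step 1: expand (0,3) (f=11, h=8) → closed; open now [(0,4) g=4 f=11, (1,0) g=1 f=11, (1,2) g=3 f=11, (1,3) g=4 f=11]
step 2: expand (0,4) (f=11, h=7) → closed; open now [(0,5) g=5 f=13, (1,0) g=1 f=11, (1,2) g=3 f=11, (1,3) g=4 f=11, (1,4) g=5 f=11]
step 3: expand (1,4) (f=11, h=6) → closed; open now [(0,5) g=5 f=13, (1,0) g=1 f=11, (1,2) g=3 f=11, (1,3) g=4 f=11, (1,5) g=6 f=13, (2,4) g=6 f=11]
step 4: expand (2,4) (f=11, h=5) → closed; open now [(0,5) g=5 f=13, (1,0) g=1 f=11, (1,2) g=3 f=11, (1,3) g=4 f=11, (1,5) g=6 f=13, (2,3) g=7 f=13, (2,5) g=7 f=13, (3,4) g=7 f=11]
step 5: expand (3,4) (f=11, h=4) → closed; open now [(0,5) g=5 f=13, (1,0) g=1 f=11, (1,2) g=3 f=11, (1,3) g=4 f=11, (1,5) g=6 f=13, (2,3) g=7 f=13, (2,5) g=7 f=13, (3,3) g=8 f=13, (4,4) g=8 f=11]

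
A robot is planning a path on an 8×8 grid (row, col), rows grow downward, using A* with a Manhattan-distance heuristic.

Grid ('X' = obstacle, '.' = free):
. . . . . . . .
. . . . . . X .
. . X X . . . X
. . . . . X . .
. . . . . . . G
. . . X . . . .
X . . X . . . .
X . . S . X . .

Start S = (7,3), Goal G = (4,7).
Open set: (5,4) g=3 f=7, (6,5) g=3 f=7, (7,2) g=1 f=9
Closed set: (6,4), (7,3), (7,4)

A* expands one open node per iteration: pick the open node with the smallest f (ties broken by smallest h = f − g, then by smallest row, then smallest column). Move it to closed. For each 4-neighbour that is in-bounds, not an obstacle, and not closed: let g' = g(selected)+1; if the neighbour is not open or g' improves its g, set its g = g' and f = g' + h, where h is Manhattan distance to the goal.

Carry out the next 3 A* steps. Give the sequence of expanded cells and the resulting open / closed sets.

step 1: expand (5,4) (f=7, h=4) → closed; open now [(4,4) g=4 f=7, (5,5) g=4 f=7, (6,5) g=3 f=7, (7,2) g=1 f=9]
step 2: expand (4,4) (f=7, h=3) → closed; open now [(3,4) g=5 f=9, (4,3) g=5 f=9, (4,5) g=5 f=7, (5,5) g=4 f=7, (6,5) g=3 f=7, (7,2) g=1 f=9]
step 3: expand (4,5) (f=7, h=2) → closed; open now [(3,4) g=5 f=9, (4,3) g=5 f=9, (4,6) g=6 f=7, (5,5) g=4 f=7, (6,5) g=3 f=7, (7,2) g=1 f=9]

order=[(5,4) → (4,4) → (4,5)]; open=[(3,4) g=5 f=9, (4,3) g=5 f=9, (4,6) g=6 f=7, (5,5) g=4 f=7, (6,5) g=3 f=7, (7,2) g=1 f=9]; closed=[(4,4), (4,5), (5,4), (6,4), (7,3), (7,4)]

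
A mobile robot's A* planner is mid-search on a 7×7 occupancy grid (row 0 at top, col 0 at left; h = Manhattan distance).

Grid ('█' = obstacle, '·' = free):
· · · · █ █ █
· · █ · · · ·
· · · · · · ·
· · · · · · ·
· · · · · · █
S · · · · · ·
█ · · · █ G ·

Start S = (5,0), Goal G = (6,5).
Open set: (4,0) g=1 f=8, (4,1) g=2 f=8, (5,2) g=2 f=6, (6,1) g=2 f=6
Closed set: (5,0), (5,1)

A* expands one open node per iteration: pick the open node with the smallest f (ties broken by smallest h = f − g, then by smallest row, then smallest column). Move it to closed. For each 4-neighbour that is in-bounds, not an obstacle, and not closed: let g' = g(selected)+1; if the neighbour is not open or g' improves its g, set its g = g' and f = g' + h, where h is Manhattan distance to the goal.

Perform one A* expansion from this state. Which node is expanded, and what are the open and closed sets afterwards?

step 1: expand (5,2) (f=6, h=4) → closed; open now [(4,0) g=1 f=8, (4,1) g=2 f=8, (4,2) g=3 f=8, (5,3) g=3 f=6, (6,1) g=2 f=6, (6,2) g=3 f=6]

expanded=(5,2); open=[(4,0) g=1 f=8, (4,1) g=2 f=8, (4,2) g=3 f=8, (5,3) g=3 f=6, (6,1) g=2 f=6, (6,2) g=3 f=6]; closed=[(5,0), (5,1), (5,2)]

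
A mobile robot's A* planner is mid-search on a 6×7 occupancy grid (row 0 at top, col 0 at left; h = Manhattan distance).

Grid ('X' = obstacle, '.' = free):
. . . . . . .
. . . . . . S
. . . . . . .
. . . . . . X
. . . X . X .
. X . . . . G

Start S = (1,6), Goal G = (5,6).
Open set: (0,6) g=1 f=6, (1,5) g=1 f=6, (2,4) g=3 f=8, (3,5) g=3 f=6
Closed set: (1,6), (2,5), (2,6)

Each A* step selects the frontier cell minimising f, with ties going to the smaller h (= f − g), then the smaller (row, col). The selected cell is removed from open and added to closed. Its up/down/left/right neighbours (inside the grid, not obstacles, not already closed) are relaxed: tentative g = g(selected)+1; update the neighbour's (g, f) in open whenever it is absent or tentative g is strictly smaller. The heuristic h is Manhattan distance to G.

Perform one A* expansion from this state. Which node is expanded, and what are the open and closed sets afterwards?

step 1: expand (3,5) (f=6, h=3) → closed; open now [(0,6) g=1 f=6, (1,5) g=1 f=6, (2,4) g=3 f=8, (3,4) g=4 f=8]

expanded=(3,5); open=[(0,6) g=1 f=6, (1,5) g=1 f=6, (2,4) g=3 f=8, (3,4) g=4 f=8]; closed=[(1,6), (2,5), (2,6), (3,5)]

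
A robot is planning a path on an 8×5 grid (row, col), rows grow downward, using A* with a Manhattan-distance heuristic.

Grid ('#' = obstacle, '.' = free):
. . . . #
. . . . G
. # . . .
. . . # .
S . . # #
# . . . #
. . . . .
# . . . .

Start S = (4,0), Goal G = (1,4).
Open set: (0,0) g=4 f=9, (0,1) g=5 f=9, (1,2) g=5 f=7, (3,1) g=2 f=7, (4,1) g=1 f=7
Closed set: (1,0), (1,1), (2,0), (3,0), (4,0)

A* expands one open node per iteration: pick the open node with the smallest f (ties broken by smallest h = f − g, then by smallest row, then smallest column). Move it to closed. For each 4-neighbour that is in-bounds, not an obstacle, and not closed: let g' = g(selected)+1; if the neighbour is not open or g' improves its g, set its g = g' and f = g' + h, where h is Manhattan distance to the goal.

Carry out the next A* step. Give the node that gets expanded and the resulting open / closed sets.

expanded=(1,2); open=[(0,0) g=4 f=9, (0,1) g=5 f=9, (0,2) g=6 f=9, (1,3) g=6 f=7, (2,2) g=6 f=9, (3,1) g=2 f=7, (4,1) g=1 f=7]; closed=[(1,0), (1,1), (1,2), (2,0), (3,0), (4,0)]

step 1: expand (1,2) (f=7, h=2) → closed; open now [(0,0) g=4 f=9, (0,1) g=5 f=9, (0,2) g=6 f=9, (1,3) g=6 f=7, (2,2) g=6 f=9, (3,1) g=2 f=7, (4,1) g=1 f=7]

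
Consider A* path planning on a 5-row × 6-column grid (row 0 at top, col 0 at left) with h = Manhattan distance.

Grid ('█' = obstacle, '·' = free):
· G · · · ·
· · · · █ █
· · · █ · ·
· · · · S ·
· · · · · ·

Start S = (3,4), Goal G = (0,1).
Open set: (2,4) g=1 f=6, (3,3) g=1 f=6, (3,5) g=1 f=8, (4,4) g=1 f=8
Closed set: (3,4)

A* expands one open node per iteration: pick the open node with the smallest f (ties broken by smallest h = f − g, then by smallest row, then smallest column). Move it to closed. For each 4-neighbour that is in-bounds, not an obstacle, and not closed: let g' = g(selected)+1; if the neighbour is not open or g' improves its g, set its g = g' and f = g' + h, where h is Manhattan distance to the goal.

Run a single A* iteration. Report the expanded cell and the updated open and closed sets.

expanded=(2,4); open=[(2,5) g=2 f=8, (3,3) g=1 f=6, (3,5) g=1 f=8, (4,4) g=1 f=8]; closed=[(2,4), (3,4)]

step 1: expand (2,4) (f=6, h=5) → closed; open now [(2,5) g=2 f=8, (3,3) g=1 f=6, (3,5) g=1 f=8, (4,4) g=1 f=8]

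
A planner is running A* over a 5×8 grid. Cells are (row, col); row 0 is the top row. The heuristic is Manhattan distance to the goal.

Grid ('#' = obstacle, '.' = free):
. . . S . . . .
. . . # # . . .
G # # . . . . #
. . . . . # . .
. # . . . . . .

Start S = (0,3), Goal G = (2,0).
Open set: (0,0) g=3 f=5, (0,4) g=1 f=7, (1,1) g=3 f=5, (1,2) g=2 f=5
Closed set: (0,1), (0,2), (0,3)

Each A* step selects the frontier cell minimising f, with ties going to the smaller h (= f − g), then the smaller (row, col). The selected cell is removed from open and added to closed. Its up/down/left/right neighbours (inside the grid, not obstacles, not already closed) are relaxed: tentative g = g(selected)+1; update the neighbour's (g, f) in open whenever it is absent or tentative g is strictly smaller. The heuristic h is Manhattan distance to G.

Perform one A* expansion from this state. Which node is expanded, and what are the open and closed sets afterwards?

step 1: expand (0,0) (f=5, h=2) → closed; open now [(0,4) g=1 f=7, (1,0) g=4 f=5, (1,1) g=3 f=5, (1,2) g=2 f=5]

expanded=(0,0); open=[(0,4) g=1 f=7, (1,0) g=4 f=5, (1,1) g=3 f=5, (1,2) g=2 f=5]; closed=[(0,0), (0,1), (0,2), (0,3)]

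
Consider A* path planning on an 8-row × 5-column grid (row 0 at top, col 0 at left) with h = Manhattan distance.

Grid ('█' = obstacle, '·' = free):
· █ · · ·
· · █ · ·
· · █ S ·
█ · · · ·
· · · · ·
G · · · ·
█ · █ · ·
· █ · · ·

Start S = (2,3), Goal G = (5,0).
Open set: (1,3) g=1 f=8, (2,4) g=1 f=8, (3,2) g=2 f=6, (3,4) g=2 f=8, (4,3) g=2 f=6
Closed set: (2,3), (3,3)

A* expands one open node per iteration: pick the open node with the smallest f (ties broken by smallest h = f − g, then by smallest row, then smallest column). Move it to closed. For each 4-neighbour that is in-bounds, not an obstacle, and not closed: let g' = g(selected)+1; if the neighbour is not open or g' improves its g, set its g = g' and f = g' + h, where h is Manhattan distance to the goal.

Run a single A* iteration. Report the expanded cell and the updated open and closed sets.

expanded=(3,2); open=[(1,3) g=1 f=8, (2,4) g=1 f=8, (3,1) g=3 f=6, (3,4) g=2 f=8, (4,2) g=3 f=6, (4,3) g=2 f=6]; closed=[(2,3), (3,2), (3,3)]

step 1: expand (3,2) (f=6, h=4) → closed; open now [(1,3) g=1 f=8, (2,4) g=1 f=8, (3,1) g=3 f=6, (3,4) g=2 f=8, (4,2) g=3 f=6, (4,3) g=2 f=6]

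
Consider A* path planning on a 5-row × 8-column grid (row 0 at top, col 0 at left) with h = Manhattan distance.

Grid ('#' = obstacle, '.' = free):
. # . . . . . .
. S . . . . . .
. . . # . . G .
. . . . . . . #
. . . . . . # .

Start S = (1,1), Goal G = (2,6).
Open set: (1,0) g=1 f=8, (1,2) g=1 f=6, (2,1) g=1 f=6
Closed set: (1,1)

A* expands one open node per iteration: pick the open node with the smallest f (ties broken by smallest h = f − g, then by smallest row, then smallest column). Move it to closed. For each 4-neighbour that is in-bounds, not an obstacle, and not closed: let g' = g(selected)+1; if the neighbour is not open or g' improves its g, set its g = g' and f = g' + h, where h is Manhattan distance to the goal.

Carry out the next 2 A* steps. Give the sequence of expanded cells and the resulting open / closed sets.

step 1: expand (1,2) (f=6, h=5) → closed; open now [(0,2) g=2 f=8, (1,0) g=1 f=8, (1,3) g=2 f=6, (2,1) g=1 f=6, (2,2) g=2 f=6]
step 2: expand (1,3) (f=6, h=4) → closed; open now [(0,2) g=2 f=8, (0,3) g=3 f=8, (1,0) g=1 f=8, (1,4) g=3 f=6, (2,1) g=1 f=6, (2,2) g=2 f=6]

order=[(1,2) → (1,3)]; open=[(0,2) g=2 f=8, (0,3) g=3 f=8, (1,0) g=1 f=8, (1,4) g=3 f=6, (2,1) g=1 f=6, (2,2) g=2 f=6]; closed=[(1,1), (1,2), (1,3)]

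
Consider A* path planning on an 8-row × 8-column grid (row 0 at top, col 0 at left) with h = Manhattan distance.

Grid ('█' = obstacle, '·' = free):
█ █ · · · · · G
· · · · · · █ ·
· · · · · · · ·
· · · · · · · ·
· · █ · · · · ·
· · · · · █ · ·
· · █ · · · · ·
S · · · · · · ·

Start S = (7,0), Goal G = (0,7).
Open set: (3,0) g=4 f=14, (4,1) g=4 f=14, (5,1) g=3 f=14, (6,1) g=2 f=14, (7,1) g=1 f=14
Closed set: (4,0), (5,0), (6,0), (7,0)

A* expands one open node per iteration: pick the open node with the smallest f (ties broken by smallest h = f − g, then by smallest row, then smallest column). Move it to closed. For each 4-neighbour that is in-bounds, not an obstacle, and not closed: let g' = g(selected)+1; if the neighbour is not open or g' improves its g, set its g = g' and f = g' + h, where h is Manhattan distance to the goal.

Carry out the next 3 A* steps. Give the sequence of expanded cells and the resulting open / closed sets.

step 1: expand (3,0) (f=14, h=10) → closed; open now [(2,0) g=5 f=14, (3,1) g=5 f=14, (4,1) g=4 f=14, (5,1) g=3 f=14, (6,1) g=2 f=14, (7,1) g=1 f=14]
step 2: expand (2,0) (f=14, h=9) → closed; open now [(1,0) g=6 f=14, (2,1) g=6 f=14, (3,1) g=5 f=14, (4,1) g=4 f=14, (5,1) g=3 f=14, (6,1) g=2 f=14, (7,1) g=1 f=14]
step 3: expand (1,0) (f=14, h=8) → closed; open now [(1,1) g=7 f=14, (2,1) g=6 f=14, (3,1) g=5 f=14, (4,1) g=4 f=14, (5,1) g=3 f=14, (6,1) g=2 f=14, (7,1) g=1 f=14]

order=[(3,0) → (2,0) → (1,0)]; open=[(1,1) g=7 f=14, (2,1) g=6 f=14, (3,1) g=5 f=14, (4,1) g=4 f=14, (5,1) g=3 f=14, (6,1) g=2 f=14, (7,1) g=1 f=14]; closed=[(1,0), (2,0), (3,0), (4,0), (5,0), (6,0), (7,0)]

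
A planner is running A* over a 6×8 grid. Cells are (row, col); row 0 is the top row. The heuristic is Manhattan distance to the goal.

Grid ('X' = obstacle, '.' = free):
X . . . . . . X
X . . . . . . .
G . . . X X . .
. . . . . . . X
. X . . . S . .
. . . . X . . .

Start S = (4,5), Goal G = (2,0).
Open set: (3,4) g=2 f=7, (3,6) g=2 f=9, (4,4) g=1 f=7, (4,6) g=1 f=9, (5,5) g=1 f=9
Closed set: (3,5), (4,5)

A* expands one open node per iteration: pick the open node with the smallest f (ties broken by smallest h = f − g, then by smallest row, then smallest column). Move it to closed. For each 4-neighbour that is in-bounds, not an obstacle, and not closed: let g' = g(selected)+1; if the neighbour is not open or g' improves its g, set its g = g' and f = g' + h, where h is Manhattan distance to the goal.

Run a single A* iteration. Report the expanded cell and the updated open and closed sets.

expanded=(3,4); open=[(3,3) g=3 f=7, (3,6) g=2 f=9, (4,4) g=1 f=7, (4,6) g=1 f=9, (5,5) g=1 f=9]; closed=[(3,4), (3,5), (4,5)]

step 1: expand (3,4) (f=7, h=5) → closed; open now [(3,3) g=3 f=7, (3,6) g=2 f=9, (4,4) g=1 f=7, (4,6) g=1 f=9, (5,5) g=1 f=9]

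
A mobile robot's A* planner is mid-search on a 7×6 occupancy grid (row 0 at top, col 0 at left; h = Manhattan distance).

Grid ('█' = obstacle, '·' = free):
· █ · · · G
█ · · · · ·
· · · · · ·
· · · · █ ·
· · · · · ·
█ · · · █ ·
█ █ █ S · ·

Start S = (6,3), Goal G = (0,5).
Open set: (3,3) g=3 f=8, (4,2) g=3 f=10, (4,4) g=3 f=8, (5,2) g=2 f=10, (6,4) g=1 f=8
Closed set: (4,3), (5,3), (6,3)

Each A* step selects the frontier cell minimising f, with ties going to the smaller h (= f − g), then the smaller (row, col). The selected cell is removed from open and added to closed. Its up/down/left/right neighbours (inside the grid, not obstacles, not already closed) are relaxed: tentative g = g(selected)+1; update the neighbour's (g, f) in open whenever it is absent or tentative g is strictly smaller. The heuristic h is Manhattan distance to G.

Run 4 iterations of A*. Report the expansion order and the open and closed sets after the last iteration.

order=[(3,3) → (2,3) → (1,3) → (0,3)]; open=[(0,2) g=7 f=10, (0,4) g=7 f=8, (1,2) g=6 f=10, (1,4) g=6 f=8, (2,2) g=5 f=10, (2,4) g=5 f=8, (3,2) g=4 f=10, (4,2) g=3 f=10, (4,4) g=3 f=8, (5,2) g=2 f=10, (6,4) g=1 f=8]; closed=[(0,3), (1,3), (2,3), (3,3), (4,3), (5,3), (6,3)]

step 1: expand (3,3) (f=8, h=5) → closed; open now [(2,3) g=4 f=8, (3,2) g=4 f=10, (4,2) g=3 f=10, (4,4) g=3 f=8, (5,2) g=2 f=10, (6,4) g=1 f=8]
step 2: expand (2,3) (f=8, h=4) → closed; open now [(1,3) g=5 f=8, (2,2) g=5 f=10, (2,4) g=5 f=8, (3,2) g=4 f=10, (4,2) g=3 f=10, (4,4) g=3 f=8, (5,2) g=2 f=10, (6,4) g=1 f=8]
step 3: expand (1,3) (f=8, h=3) → closed; open now [(0,3) g=6 f=8, (1,2) g=6 f=10, (1,4) g=6 f=8, (2,2) g=5 f=10, (2,4) g=5 f=8, (3,2) g=4 f=10, (4,2) g=3 f=10, (4,4) g=3 f=8, (5,2) g=2 f=10, (6,4) g=1 f=8]
step 4: expand (0,3) (f=8, h=2) → closed; open now [(0,2) g=7 f=10, (0,4) g=7 f=8, (1,2) g=6 f=10, (1,4) g=6 f=8, (2,2) g=5 f=10, (2,4) g=5 f=8, (3,2) g=4 f=10, (4,2) g=3 f=10, (4,4) g=3 f=8, (5,2) g=2 f=10, (6,4) g=1 f=8]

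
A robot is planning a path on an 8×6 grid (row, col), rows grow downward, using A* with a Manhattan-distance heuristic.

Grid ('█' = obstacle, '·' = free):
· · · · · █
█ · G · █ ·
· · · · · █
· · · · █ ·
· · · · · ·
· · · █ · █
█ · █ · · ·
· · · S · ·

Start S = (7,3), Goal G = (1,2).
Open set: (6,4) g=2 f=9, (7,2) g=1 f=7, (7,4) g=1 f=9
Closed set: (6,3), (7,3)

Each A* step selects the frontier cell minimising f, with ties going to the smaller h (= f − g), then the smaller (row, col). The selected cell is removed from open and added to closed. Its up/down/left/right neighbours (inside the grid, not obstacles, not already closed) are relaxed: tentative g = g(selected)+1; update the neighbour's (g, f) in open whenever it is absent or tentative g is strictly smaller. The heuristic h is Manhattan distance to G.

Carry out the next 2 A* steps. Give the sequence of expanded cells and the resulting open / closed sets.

step 1: expand (7,2) (f=7, h=6) → closed; open now [(6,4) g=2 f=9, (7,1) g=2 f=9, (7,4) g=1 f=9]
step 2: expand (6,4) (f=9, h=7) → closed; open now [(5,4) g=3 f=9, (6,5) g=3 f=11, (7,1) g=2 f=9, (7,4) g=1 f=9]

order=[(7,2) → (6,4)]; open=[(5,4) g=3 f=9, (6,5) g=3 f=11, (7,1) g=2 f=9, (7,4) g=1 f=9]; closed=[(6,3), (6,4), (7,2), (7,3)]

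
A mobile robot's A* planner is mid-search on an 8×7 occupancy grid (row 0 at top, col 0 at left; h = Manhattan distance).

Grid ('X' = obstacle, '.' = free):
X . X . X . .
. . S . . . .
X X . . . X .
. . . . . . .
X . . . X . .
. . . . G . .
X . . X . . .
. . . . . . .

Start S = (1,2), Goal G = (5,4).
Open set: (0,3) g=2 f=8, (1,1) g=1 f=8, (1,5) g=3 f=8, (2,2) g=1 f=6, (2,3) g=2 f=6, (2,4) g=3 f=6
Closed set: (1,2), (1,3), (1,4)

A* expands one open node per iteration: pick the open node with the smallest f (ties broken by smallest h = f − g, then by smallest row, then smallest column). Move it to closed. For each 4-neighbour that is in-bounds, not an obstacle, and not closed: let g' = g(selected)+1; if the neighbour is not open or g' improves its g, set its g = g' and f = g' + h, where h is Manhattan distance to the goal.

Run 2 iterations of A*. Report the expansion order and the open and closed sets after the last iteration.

step 1: expand (2,4) (f=6, h=3) → closed; open now [(0,3) g=2 f=8, (1,1) g=1 f=8, (1,5) g=3 f=8, (2,2) g=1 f=6, (2,3) g=2 f=6, (3,4) g=4 f=6]
step 2: expand (3,4) (f=6, h=2) → closed; open now [(0,3) g=2 f=8, (1,1) g=1 f=8, (1,5) g=3 f=8, (2,2) g=1 f=6, (2,3) g=2 f=6, (3,3) g=5 f=8, (3,5) g=5 f=8]

order=[(2,4) → (3,4)]; open=[(0,3) g=2 f=8, (1,1) g=1 f=8, (1,5) g=3 f=8, (2,2) g=1 f=6, (2,3) g=2 f=6, (3,3) g=5 f=8, (3,5) g=5 f=8]; closed=[(1,2), (1,3), (1,4), (2,4), (3,4)]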